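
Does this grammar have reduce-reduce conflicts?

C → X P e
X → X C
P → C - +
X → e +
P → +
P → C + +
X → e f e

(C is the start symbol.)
No reduce-reduce conflicts

A reduce-reduce conflict occurs when an LR(0) state has two complete items [A → α .] and [B → β .] — both call for a reduction, and with no lookahead the parser cannot choose between them.

Augment with C' → C and build the canonical LR(0) collection (I0 = CLOSURE({[C' → . C]}), then GOTO on every symbol after a dot until no new states appear). It has 15 states:
  I0: { [C → . X P e], [C' → . C], [X → . X C], [X → . e +], [X → . e f e] }  — shift
  I1: { [C' → C .] }  — accept
  I2: { [C → . X P e], [C → X . P e], [P → . +], [P → . C + +], [P → . C - +], [X → . X C], [X → . e +], [X → . e f e], [X → X . C] }  — shift
  I3: { [X → e . +], [X → e . f e] }  — shift
  I4: { [X → e + .] }  — reduce
  I5: { [X → e f . e] }  — shift
  I6: { [X → e f e .] }  — reduce
  I7: { [P → + .] }  — reduce
  I8: { [P → C . + +], [P → C . - +], [X → X C .] }  — shift, reduce
  I9: { [C → X P . e] }  — shift
  I10: { [C → X P e .] }  — reduce
  I11: { [P → C + . +] }  — shift
  I12: { [P → C - . +] }  — shift
  I13: { [P → C - + .] }  — reduce
  I14: { [P → C + + .] }  — reduce

No state contains more than one complete item.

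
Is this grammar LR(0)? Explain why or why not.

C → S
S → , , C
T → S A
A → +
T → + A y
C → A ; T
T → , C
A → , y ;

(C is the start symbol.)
Augment with C' → C and build the canonical LR(0) collection (I0 = CLOSURE({[C' → . C]}), then GOTO on every symbol after a dot until no new states appear). It has 21 states:
  I0: { [A → . +], [A → . , y ;], [C → . A ; T], [C → . S], [C' → . C], [S → . , , C] }  — shift
  I1: { [A → + .] }  — reduce
  I2: { [A → , . y ;], [S → , . , C] }  — shift
  I3: { [C → A . ; T] }  — shift
  I4: { [C' → C .] }  — accept
  I5: { [C → S .] }  — reduce
  I6: { [C → A ; . T], [S → . , , C], [T → . + A y], [T → . , C], [T → . S A] }  — shift
  I7: { [A → . +], [A → . , y ;], [T → + . A y] }  — shift
  I8: { [A → . +], [A → . , y ;], [C → . A ; T], [C → . S], [S → , . , C], [S → . , , C], [T → , . C] }  — shift
  I9: { [A → . +], [A → . , y ;], [T → S . A] }  — shift
  I10: { [C → A ; T .] }  — reduce
  I11: { [A → , . y ;] }  — shift
  I12: { [T → S A .] }  — reduce
  I13: { [A → , y . ;] }  — shift
  I14: { [A → , y ; .] }  — reduce
  I15: { [A → , . y ;], [A → . +], [A → . , y ;], [C → . A ; T], [C → . S], [S → , , . C], [S → , . , C], [S → . , , C] }  — shift
  I16: { [T → , C .] }  — reduce
  I17: { [S → , , C .] }  — reduce
  I18: { [T → + A . y] }  — shift
  I19: { [T → + A y .] }  — reduce
  I20: { [A → . +], [A → . , y ;], [C → . A ; T], [C → . S], [S → , , . C], [S → . , , C] }  — shift

Every state is either a pure shift/goto state or contains exactly one complete item and nothing to shift — no conflicts. The grammar is LR(0).

Answer: Yes, the grammar is LR(0)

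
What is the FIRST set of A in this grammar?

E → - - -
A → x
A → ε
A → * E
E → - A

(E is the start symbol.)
From A → x:
  - x is a terminal: add 'x' and stop
From A → ε:
  - ε-production, so ε ∈ FIRST(A)
From A → * E:
  - '*' is a terminal: add '*' and stop

Collecting: FIRST(A) = { '*', 'x', ε }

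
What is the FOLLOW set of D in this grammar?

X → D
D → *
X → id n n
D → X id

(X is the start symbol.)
To compute FOLLOW(D), find every occurrence of D on a right-hand side N → α D β: add FIRST(β) \ {ε}, and if β is empty or nullable also add FOLLOW(N). Iterate to a fixed point.

In X → D: D is at the end, add FOLLOW(X)

The FOLLOW sets referred to above (computed the same way, to a fixed point):
  FOLLOW(X) = { $, 'id' }

Taking the union: FOLLOW(D) = { $, 'id' }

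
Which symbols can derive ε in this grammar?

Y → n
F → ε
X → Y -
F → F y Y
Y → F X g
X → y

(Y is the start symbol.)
A non-terminal is nullable if it can derive ε (the empty string): either it has an ε-production, or it has a production whose right-hand side consists entirely of nullable non-terminals.

ε-productions: F → ε
So F is immediately nullable.
No further non-terminal can be added: every production for the remaining non-terminals contains a terminal or a non-nullable non-terminal.
Nullable = { 'F' }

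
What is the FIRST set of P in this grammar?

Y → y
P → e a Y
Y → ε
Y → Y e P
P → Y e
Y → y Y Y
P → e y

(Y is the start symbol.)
{ 'e', 'y' }

To compute FIRST(P), examine every production with P on the left-hand side, reading each right-hand side left to right until a non-nullable symbol is reached.

FIRST sets of the other non-terminals involved (by the same procedure, iterated to a fixed point):
  FIRST(Y) = { 'e', 'y', ε }

From P → e a Y:
  - e is a terminal: add 'e' and stop
From P → Y e:
  - Y is a non-terminal: add FIRST(Y) \ {ε} = { 'e', 'y' }
    Y is nullable, so continue to the next symbol
  - e is a terminal: add 'e' and stop
From P → e y:
  - e is a terminal: add 'e' and stop

Collecting: FIRST(P) = { 'e', 'y' }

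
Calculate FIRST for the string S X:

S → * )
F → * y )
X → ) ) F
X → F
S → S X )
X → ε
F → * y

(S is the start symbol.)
FIRST sets of the non-terminals involved (from the grammar, by fixed-point iteration):
  FIRST(S) = { '*' }

To compute FIRST(S X), process the symbols left to right:
Symbol S is a non-terminal. Add FIRST(S) \ {ε} = { '*' }
S is not nullable (ε ∉ FIRST(S)), so stop here.
FIRST(S X) = { '*' }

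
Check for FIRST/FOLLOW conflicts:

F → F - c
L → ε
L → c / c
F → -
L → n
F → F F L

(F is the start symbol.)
Yes. L → c '/' c with FOLLOW(L) on { 'c' }; L → n with FOLLOW(L) on { 'n' }

A FIRST/FOLLOW conflict occurs when a non-terminal N has a nullable alternative N → β (β ⇒* ε) and another alternative N → α with FIRST(α) ∩ FOLLOW(N) ≠ ∅: on such a lookahead the parser cannot decide between expanding α and letting N vanish via β.

Nullable non-terminals: L.

L: nullable alternative(s) L → ε; FOLLOW(L) = { $, '-', 'c', 'n' }
  L → ε: FIRST \ {ε} = { } — this is the only nullable alternative, skip
  L → c / c: FIRST \ {ε} = { 'c' } — overlaps FOLLOW(L) on { 'c' }: CONFLICT
  L → n: FIRST \ {ε} = { 'n' } — overlaps FOLLOW(L) on { 'n' }: CONFLICT

F has no nullable alternative, so no FIRST/FOLLOW check is needed there.

So the grammar has 2 FIRST/FOLLOW conflicts (marked CONFLICT above).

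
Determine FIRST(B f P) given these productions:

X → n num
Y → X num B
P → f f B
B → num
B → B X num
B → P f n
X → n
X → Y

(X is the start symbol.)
FIRST sets of the non-terminals involved (from the grammar, by fixed-point iteration):
  FIRST(B) = { 'f', 'num' }

To compute FIRST(B f P), process the symbols left to right:
Symbol B is a non-terminal. Add FIRST(B) \ {ε} = { 'f', 'num' }
B is not nullable (ε ∉ FIRST(B)), so stop here.
FIRST(B f P) = { 'f', 'num' }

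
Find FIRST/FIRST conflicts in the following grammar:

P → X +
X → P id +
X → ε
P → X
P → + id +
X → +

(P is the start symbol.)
FIRST sets of the non-terminals at (or reachable through a nullable prefix from) the front of some alternative:
  FIRST(X) = { '+', 'id', ε }
  FIRST(P) = { '+', 'id', ε }

Productions for P:
  P → X +: FIRST = { '+', 'id' }
  P → X: FIRST = { '+', 'id', ε }
  P → + id +: FIRST = { '+' }
Productions for X:
  X → P id +: FIRST = { '+', 'id' }
  X → ε: FIRST = { ε }
  X → +: FIRST = { '+' }

Conflict for P: P → X + and P → X
  Overlap: { '+', 'id' }
Conflict for P: P → X + and P → + id +
  Overlap: { '+' }
Conflict for P: P → X and P → + id +
  Overlap: { '+' }
Conflict for X: X → P id + and X → +
  Overlap: { '+' }

Answer: Yes. P → X '+' / P → X on { '+', 'id' }; P → X '+' / P → '+' id '+' on { '+' }; P → X / P → '+' id '+' on { '+' }; X → P id '+' / X → '+' on { '+' }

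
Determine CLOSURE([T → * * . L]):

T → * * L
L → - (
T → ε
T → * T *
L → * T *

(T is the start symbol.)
{ [L → . * T *], [L → . - (], [T → * * . L] }

To compute CLOSURE, for each item [A → α.Bβ] where B is a non-terminal, add [B → .γ] for all productions B → γ; repeat for the newly added items until nothing changes.

Start with: [T → * * . L]
  [T → * * . L] has the dot before L: add [L → . - (], [L → . * T *]
No further items can be added.

CLOSURE = { [L → . * T *], [L → . - (], [T → * * . L] }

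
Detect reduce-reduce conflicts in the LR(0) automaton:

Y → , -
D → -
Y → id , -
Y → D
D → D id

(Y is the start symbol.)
Augment with Y' → Y and build the canonical LR(0) collection (I0 = CLOSURE({[Y' → . Y]}), then GOTO on every symbol after a dot until no new states appear). It has 10 states:
  I0: { [D → . -], [D → . D id], [Y → . , -], [Y → . D], [Y → . id , -], [Y' → . Y] }  — shift
  I1: { [Y → , . -] }  — shift
  I2: { [D → - .] }  — reduce
  I3: { [D → D . id], [Y → D .] }  — shift, reduce
  I4: { [Y' → Y .] }  — accept
  I5: { [Y → id . , -] }  — shift
  I6: { [Y → id , . -] }  — shift
  I7: { [Y → id , - .] }  — reduce
  I8: { [D → D id .] }  — reduce
  I9: { [Y → , - .] }  — reduce

No state contains more than one complete item.

Answer: No reduce-reduce conflicts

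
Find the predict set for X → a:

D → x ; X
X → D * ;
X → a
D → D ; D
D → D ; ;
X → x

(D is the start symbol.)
PREDICT(X → a) = (FIRST(RHS) \ {ε}) ∪ (FOLLOW(X) if ε ∈ FIRST(RHS), i.e. RHS ⇒* ε)
FIRST(a) = { 'a' }
ε ∉ FIRST(a), so FOLLOW(X) is not added.
PREDICT(X → a) = { 'a' }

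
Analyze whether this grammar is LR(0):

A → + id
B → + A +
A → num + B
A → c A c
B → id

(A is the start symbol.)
Yes, the grammar is LR(0)

A grammar is LR(0) if no state in the canonical LR(0) collection has:
  - both a shift item (dot before a terminal) and a complete item (shift-reduce conflict), or
  - two or more complete items (reduce-reduce conflict; the accept item [A' → A .] counts as a complete item here).

Augment with A' → A and build the canonical LR(0) collection (I0 = CLOSURE({[A' → . A]}), then GOTO on every symbol after a dot until no new states appear). It has 14 states:
  I0: { [A → . + id], [A → . c A c], [A → . num + B], [A' → . A] }  — shift
  I1: { [A → + . id] }  — shift
  I2: { [A' → A .] }  — accept
  I3: { [A → . + id], [A → . c A c], [A → . num + B], [A → c . A c] }  — shift
  I4: { [A → num . + B] }  — shift
  I5: { [A → num + . B], [B → . + A +], [B → . id] }  — shift
  I6: { [A → . + id], [A → . c A c], [A → . num + B], [B → + . A +] }  — shift
  I7: { [A → num + B .] }  — reduce
  I8: { [B → id .] }  — reduce
  I9: { [B → + A . +] }  — shift
  I10: { [B → + A + .] }  — reduce
  I11: { [A → c A . c] }  — shift
  I12: { [A → c A c .] }  — reduce
  I13: { [A → + id .] }  — reduce

Every state is either a pure shift/goto state or contains exactly one complete item and nothing to shift — no conflicts. The grammar is LR(0).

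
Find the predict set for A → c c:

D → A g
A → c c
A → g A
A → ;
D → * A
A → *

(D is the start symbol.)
PREDICT(A → c c) = (FIRST(RHS) \ {ε}) ∪ (FOLLOW(A) if ε ∈ FIRST(RHS), i.e. RHS ⇒* ε)
FIRST(c c) = { 'c' }
ε ∉ FIRST(c c), so FOLLOW(A) is not added.
PREDICT(A → c c) = { 'c' }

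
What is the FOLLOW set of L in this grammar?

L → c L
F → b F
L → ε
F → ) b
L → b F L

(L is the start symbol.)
To compute FOLLOW(L), find every occurrence of L on a right-hand side N → α L β: add FIRST(β) \ {ε}, and if β is empty or nullable also add FOLLOW(N). Iterate to a fixed point.

L is the start symbol, so $ ∈ FOLLOW(L).
In L → c L: L is at the end; this adds FOLLOW(L) to itself — nothing new
In L → b F L: L is at the end; this adds FOLLOW(L) to itself — nothing new

Taking the union: FOLLOW(L) = { $ }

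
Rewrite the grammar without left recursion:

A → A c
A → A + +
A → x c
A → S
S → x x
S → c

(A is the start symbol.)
A is directly left-recursive. The standard transformation for
  A → A α₁ | ... | A α_m | β₁ | ... | β_n
is
  A  → β₁ A' | ... | β_n A'
  A' → α₁ A' | ... | α_m A' | ε

A → x c becomes A → x c A'
A → S becomes A → S A'
A → A c becomes A' → c A'
A → A + + becomes A' → + + A'
Add A' → ε

Productions for other non-terminals are unchanged:
  S → x x
  S → c

Resulting grammar:
A → x c A'
A → S A'
A' → c A'
A' → + + A'
A' → ε
S → x x
S → c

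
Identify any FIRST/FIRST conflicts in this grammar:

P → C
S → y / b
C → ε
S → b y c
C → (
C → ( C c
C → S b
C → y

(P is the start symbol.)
FIRST sets of the non-terminals at (or reachable through a nullable prefix from) the front of some alternative:
  FIRST(S) = { 'b', 'y' }

Productions for S:
  S → y / b: FIRST = { 'y' }
  S → b y c: FIRST = { 'b' }
Productions for C:
  C → ε: FIRST = { ε }
  C → (: FIRST = { '(' }
  C → ( C c: FIRST = { '(' }
  C → S b: FIRST = { 'b', 'y' }
  C → y: FIRST = { 'y' }
P has only one production, so no FIRST/FIRST conflict is possible there.

Conflict for C: C → ( and C → ( C c
  Overlap: { '(' }
Conflict for C: C → S b and C → y
  Overlap: { 'y' }

Answer: Yes. C → '(' / C → '(' C c on { '(' }; C → S b / C → y on { 'y' }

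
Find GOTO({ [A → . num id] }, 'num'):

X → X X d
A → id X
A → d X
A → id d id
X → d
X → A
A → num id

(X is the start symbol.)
GOTO(I, 'num') = CLOSURE({ [A → αX.β] : [A → α.Xβ] ∈ I, X = 'num' })

Items with dot before 'num', with the dot advanced:
  [A → . num id] → [A → num . id]
Closure adds nothing (no advanced item has the dot before a non-terminal).

GOTO = { [A → num . id] }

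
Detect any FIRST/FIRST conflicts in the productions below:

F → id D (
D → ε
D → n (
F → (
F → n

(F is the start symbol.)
Productions for F:
  F → id D (: FIRST = { 'id' }
  F → (: FIRST = { '(' }
  F → n: FIRST = { 'n' }
Productions for D:
  D → ε: FIRST = { ε }
  D → n (: FIRST = { 'n' }

All alternatives of each non-terminal have pairwise disjoint FIRST sets.

Answer: No FIRST/FIRST conflicts.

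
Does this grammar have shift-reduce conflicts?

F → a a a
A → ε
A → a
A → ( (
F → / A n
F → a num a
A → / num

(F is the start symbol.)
Yes — I1: [A → .] vs [A → . ( (]

Augment with F' → F and build the canonical LR(0) collection (I0 = CLOSURE({[F' → . F]}), then GOTO on every symbol after a dot until no new states appear). It has 15 states:
  I0: { [F → . / A n], [F → . a a a], [F → . a num a], [F' → . F] }  — shift
  I1: { [A → . ( (], [A → . / num], [A → . a], [A → .], [F → / . A n] }  — shift, reduce
  I2: { [F' → F .] }  — accept
  I3: { [F → a . a a], [F → a . num a] }  — shift
  I4: { [F → a a . a] }  — shift
  I5: { [F → a num . a] }  — shift
  I6: { [F → a num a .] }  — reduce
  I7: { [F → a a a .] }  — reduce
  I8: { [A → ( . (] }  — shift
  I9: { [A → / . num] }  — shift
  I10: { [F → / A . n] }  — shift
  I11: { [A → a .] }  — reduce
  I12: { [F → / A n .] }  — reduce
  I13: { [A → / num .] }  — reduce
  I14: { [A → ( ( .] }  — reduce

I1 contains reduce item [A → .] and shift items [A → . ( (], [A → . / num], [A → . a] — shift-reduce conflict.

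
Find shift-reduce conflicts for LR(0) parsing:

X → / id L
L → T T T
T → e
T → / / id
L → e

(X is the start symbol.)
No shift-reduce conflicts

Augment with X' → X and build the canonical LR(0) collection (I0 = CLOSURE({[X' → . X]}), then GOTO on every symbol after a dot until no new states appear). It has 13 states:
  I0: { [X → . / id L], [X' → . X] }  — shift
  I1: { [X → / . id L] }  — shift
  I2: { [X' → X .] }  — accept
  I3: { [L → . T T T], [L → . e], [T → . / / id], [T → . e], [X → / id . L] }  — shift
  I4: { [T → / . / id] }  — shift
  I5: { [X → / id L .] }  — reduce
  I6: { [L → T . T T], [T → . / / id], [T → . e] }  — shift
  I7: { [L → e .], [T → e .] }  — 2 reduces
  I8: { [L → T T . T], [T → . / / id], [T → . e] }  — shift
  I9: { [T → e .] }  — reduce
  I10: { [L → T T T .] }  — reduce
  I11: { [T → / / . id] }  — shift
  I12: { [T → / / id .] }  — reduce

No state contains both a complete item and a shift item.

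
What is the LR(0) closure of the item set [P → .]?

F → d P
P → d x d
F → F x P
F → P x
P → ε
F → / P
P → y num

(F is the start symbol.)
To compute CLOSURE, for each item [A → α.Bβ] where B is a non-terminal, add [B → .γ] for all productions B → γ; repeat for the newly added items until nothing changes.

Start with: [P → .]
The dot is at the end, so nothing is added.

CLOSURE = { [P → .] }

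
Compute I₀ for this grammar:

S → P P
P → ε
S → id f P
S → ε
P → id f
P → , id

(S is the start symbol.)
{ [P → . , id], [P → . id f], [P → .], [S → . P P], [S → . id f P], [S → .], [S' → . S] }

First, augment the grammar with S' → S
I₀ = CLOSURE({ [S' → . S] }):
  [S' → . S] has the dot before S: add [S → . P P], [S → . id f P], [S → .]
  [S → . P P] has the dot before P: add [P → .], [P → . id f], [P → . , id]
No further items can be added.

I₀ = { [P → . , id], [P → . id f], [P → .], [S → . P P], [S → . id f P], [S → .], [S' → . S] }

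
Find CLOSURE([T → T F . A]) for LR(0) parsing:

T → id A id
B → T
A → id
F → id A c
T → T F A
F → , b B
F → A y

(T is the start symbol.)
{ [A → . id], [T → T F . A] }

To compute CLOSURE, for each item [A → α.Bβ] where B is a non-terminal, add [B → .γ] for all productions B → γ; repeat for the newly added items until nothing changes.

Start with: [T → T F . A]
  [T → T F . A] has the dot before A: add [A → . id]
No further items can be added.

CLOSURE = { [A → . id], [T → T F . A] }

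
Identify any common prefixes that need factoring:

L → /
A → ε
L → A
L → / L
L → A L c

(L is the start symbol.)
Yes, L has productions with common prefix '/'; L has productions with common prefix 'A'

Left-factoring is needed when two productions for the same non-terminal
share a common prefix on the right-hand side.

Productions for L:
  L → /
  L → A
  L → / L
  L → A L c

Found common prefix '/' in productions for L
Found common prefix 'A' in productions for L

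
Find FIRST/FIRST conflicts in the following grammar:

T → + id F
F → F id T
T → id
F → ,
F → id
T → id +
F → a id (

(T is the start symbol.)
Yes. T → id / T → id '+' on { 'id' }; F → F id T / F → ',' on { ',' }; F → F id T / F → id on { 'id' }; F → F id T / F → a id '(' on { 'a' }

FIRST sets of the non-terminals at (or reachable through a nullable prefix from) the front of some alternative:
  FIRST(F) = { ',', 'a', 'id' }

Productions for T:
  T → + id F: FIRST = { '+' }
  T → id: FIRST = { 'id' }
  T → id +: FIRST = { 'id' }
Productions for F:
  F → F id T: FIRST = { ',', 'a', 'id' }
  F → ,: FIRST = { ',' }
  F → id: FIRST = { 'id' }
  F → a id (: FIRST = { 'a' }

Conflict for T: T → id and T → id +
  Overlap: { 'id' }
Conflict for F: F → F id T and F → ,
  Overlap: { ',' }
Conflict for F: F → F id T and F → id
  Overlap: { 'id' }
Conflict for F: F → F id T and F → a id (
  Overlap: { 'a' }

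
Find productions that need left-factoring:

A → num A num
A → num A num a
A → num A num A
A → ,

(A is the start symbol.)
Yes, A has productions with common prefix 'num A num'

Left-factoring is needed when two productions for the same non-terminal
share a common prefix on the right-hand side.

Productions for A:
  A → num A num
  A → num A num a
  A → num A num A
  A → ,

Found common prefix 'num A num' in productions for A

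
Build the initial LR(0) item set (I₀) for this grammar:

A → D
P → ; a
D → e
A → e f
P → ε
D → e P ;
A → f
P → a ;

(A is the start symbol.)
First, augment the grammar with A' → A
I₀ = CLOSURE({ [A' → . A] }):
  [A' → . A] has the dot before A: add [A → . D], [A → . e f], [A → . f]
  [A → . D] has the dot before D: add [D → . e], [D → . e P ;]
No further items can be added.

I₀ = { [A → . D], [A → . e f], [A → . f], [A' → . A], [D → . e P ;], [D → . e] }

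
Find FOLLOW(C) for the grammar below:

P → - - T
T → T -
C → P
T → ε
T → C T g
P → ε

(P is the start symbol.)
To compute FOLLOW(C), find every occurrence of C on a right-hand side N → α C β: add FIRST(β) \ {ε}, and if β is empty or nullable also add FOLLOW(N). Iterate to a fixed point.

In T → C T g: C is followed by T g, add FIRST(T g) \ {ε} = { '-', 'g' }

Taking the union: FOLLOW(C) = { '-', 'g' }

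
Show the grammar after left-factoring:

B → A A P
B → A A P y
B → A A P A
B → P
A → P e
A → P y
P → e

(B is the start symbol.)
Left-factoring transforms A → αβ₁ | αβ₂ into A → αA' and A' → β₁ | β₂
(α is the longest common prefix among the alternatives). Repeat until
no nonterminal has two alternatives with a common prefix.

Round 1: B has alternatives sharing prefix 'A A P'. Introduce B': B → A A P B'
  Add: B' → ε
  Add: B' → y
  Add: B' → A

Round 2: A has alternatives sharing prefix 'P'. Introduce A': A → P A'
  Add: A' → e
  Add: A' → y

No remaining common prefixes — done.

Resulting grammar:
B → A A P B'
B' → ε
B' → y
B' → A
B → P
A → P A'
A' → e
A' → y
P → e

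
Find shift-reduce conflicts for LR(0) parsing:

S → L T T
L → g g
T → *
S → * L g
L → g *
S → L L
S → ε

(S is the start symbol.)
Yes — I0: [S → .] vs [L → . g *]

A shift-reduce conflict occurs when an LR(0) state has both:
  - a complete (reduce) item [A → α .] (dot at the end), and
  - a shift item [B → β . c γ] (dot before a terminal).

Augment with S' → S and build the canonical LR(0) collection (I0 = CLOSURE({[S' → . S]}), then GOTO on every symbol after a dot until no new states appear). It has 13 states:
  I0: { [L → . g *], [L → . g g], [S → . * L g], [S → . L L], [S → . L T T], [S → .], [S' → . S] }  — shift, reduce
  I1: { [L → . g *], [L → . g g], [S → * . L g] }  — shift
  I2: { [L → . g *], [L → . g g], [S → L . L], [S → L . T T], [T → . *] }  — shift
  I3: { [S' → S .] }  — accept
  I4: { [L → g . *], [L → g . g] }  — shift
  I5: { [L → g * .] }  — reduce
  I6: { [L → g g .] }  — reduce
  I7: { [T → * .] }  — reduce
  I8: { [S → L L .] }  — reduce
  I9: { [S → L T . T], [T → . *] }  — shift
  I10: { [S → L T T .] }  — reduce
  I11: { [S → * L . g] }  — shift
  I12: { [S → * L g .] }  — reduce

I0 contains reduce item [S → .] and shift items [L → . g *], [L → . g g], [S → . * L g] — shift-reduce conflict.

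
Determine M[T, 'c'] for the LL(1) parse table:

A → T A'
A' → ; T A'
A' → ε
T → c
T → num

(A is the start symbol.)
T → c

To find M[T, 'c'], we find productions for T where 'c' is in the predict set (PREDICT(N → α) = (FIRST(α) \ {ε}) ∪ (FOLLOW(N) if α ⇒* ε)).

T → c: PREDICT = { 'c' }
  'c' is in predict set, so this production goes in M[T, 'c']
T → num: PREDICT = { 'num' }

M[T, 'c'] = T → c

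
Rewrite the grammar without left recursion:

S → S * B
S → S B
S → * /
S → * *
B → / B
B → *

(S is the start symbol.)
S → * / S'
S → * * S'
S' → * B S'
S' → B S'
S' → ε
B → / B
B → *

S is directly left-recursive. The standard transformation for
  A → A α₁ | ... | A α_m | β₁ | ... | β_n
is
  A  → β₁ A' | ... | β_n A'
  A' → α₁ A' | ... | α_m A' | ε

S → * / becomes S → * / S'
S → * * becomes S → * * S'
S → S * B becomes S' → * B S'
S → S B becomes S' → B S'
Add S' → ε

Productions for other non-terminals are unchanged:
  B → / B
  B → *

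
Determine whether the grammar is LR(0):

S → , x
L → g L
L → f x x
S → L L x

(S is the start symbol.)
A grammar is LR(0) if no state in the canonical LR(0) collection has:
  - both a shift item (dot before a terminal) and a complete item (shift-reduce conflict), or
  - two or more complete items (reduce-reduce conflict; the accept item [S' → S .] counts as a complete item here).

Augment with S' → S and build the canonical LR(0) collection (I0 = CLOSURE({[S' → . S]}), then GOTO on every symbol after a dot until no new states appear). It has 12 states:
  I0: { [L → . f x x], [L → . g L], [S → . , x], [S → . L L x], [S' → . S] }  — shift
  I1: { [S → , . x] }  — shift
  I2: { [L → . f x x], [L → . g L], [S → L . L x] }  — shift
  I3: { [S' → S .] }  — accept
  I4: { [L → f . x x] }  — shift
  I5: { [L → . f x x], [L → . g L], [L → g . L] }  — shift
  I6: { [L → g L .] }  — reduce
  I7: { [L → f x . x] }  — shift
  I8: { [L → f x x .] }  — reduce
  I9: { [S → L L . x] }  — shift
  I10: { [S → L L x .] }  — reduce
  I11: { [S → , x .] }  — reduce

Every state is either a pure shift/goto state or contains exactly one complete item and nothing to shift — no conflicts. The grammar is LR(0).

Answer: Yes, the grammar is LR(0)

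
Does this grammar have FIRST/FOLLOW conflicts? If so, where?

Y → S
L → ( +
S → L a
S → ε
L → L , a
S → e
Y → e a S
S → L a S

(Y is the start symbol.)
No FIRST/FOLLOW conflicts.

A FIRST/FOLLOW conflict occurs when a non-terminal N has a nullable alternative N → β (β ⇒* ε) and another alternative N → α with FIRST(α) ∩ FOLLOW(N) ≠ ∅: on such a lookahead the parser cannot decide between expanding α and letting N vanish via β.

Nullable non-terminals: S, Y.
FIRST sets used below: FIRST(L) = { '(' }, FIRST(S) = { '(', 'e', ε }

S: nullable alternative(s) S → ε; FOLLOW(S) = { $ }
  S → L a: FIRST \ {ε} = { '(' } — disjoint from FOLLOW(S)
  S → ε: FIRST \ {ε} = { } — this is the only nullable alternative, skip
  S → e: FIRST \ {ε} = { 'e' } — disjoint from FOLLOW(S)
  S → L a S: FIRST \ {ε} = { '(' } — disjoint from FOLLOW(S)

Y: nullable alternative(s) Y → S; FOLLOW(Y) = { $ }
  Y → S: FIRST \ {ε} = { '(', 'e' } — this is the only nullable alternative, skip
  Y → e a S: FIRST \ {ε} = { 'e' } — disjoint from FOLLOW(Y)

L has no nullable alternative, so no FIRST/FOLLOW check is needed there.

No FIRST/FOLLOW conflicts found.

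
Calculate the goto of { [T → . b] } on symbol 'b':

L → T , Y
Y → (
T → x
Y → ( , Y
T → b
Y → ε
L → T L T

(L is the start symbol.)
GOTO(I, 'b') = CLOSURE({ [A → αX.β] : [A → α.Xβ] ∈ I, X = 'b' })

Items with dot before 'b', with the dot advanced:
  [T → . b] → [T → b .]
Closure adds nothing (no advanced item has the dot before a non-terminal).

GOTO = { [T → b .] }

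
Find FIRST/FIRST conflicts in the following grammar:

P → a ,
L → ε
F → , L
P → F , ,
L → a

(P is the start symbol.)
No FIRST/FIRST conflicts.

FIRST sets of the non-terminals at (or reachable through a nullable prefix from) the front of some alternative:
  FIRST(F) = { ',' }

Productions for P:
  P → a ,: FIRST = { 'a' }
  P → F , ,: FIRST = { ',' }
Productions for L:
  L → ε: FIRST = { ε }
  L → a: FIRST = { 'a' }
F has only one production, so no FIRST/FIRST conflict is possible there.

All alternatives of each non-terminal have pairwise disjoint FIRST sets.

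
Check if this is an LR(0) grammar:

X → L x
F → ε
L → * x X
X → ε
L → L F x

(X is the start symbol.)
No. Shift-reduce conflict between [X → .] and [L → . * x X]

A grammar is LR(0) if no state in the canonical LR(0) collection has:
  - both a shift item (dot before a terminal) and a complete item (shift-reduce conflict), or
  - two or more complete items (reduce-reduce conflict; the accept item [X' → X .] counts as a complete item here).

Augment with X' → X and build the canonical LR(0) collection (I0 = CLOSURE({[X' → . X]}), then GOTO on every symbol after a dot until no new states appear). It has 9 states:
  I0: { [L → . * x X], [L → . L F x], [X → . L x], [X → .], [X' → . X] }  — shift, reduce
  I1: { [L → * . x X] }  — shift
  I2: { [F → .], [L → L . F x], [X → L . x] }  — shift, reduce
  I3: { [X' → X .] }  — accept
  I4: { [L → L F . x] }  — shift
  I5: { [X → L x .] }  — reduce
  I6: { [L → L F x .] }  — reduce
  I7: { [L → * x . X], [L → . * x X], [L → . L F x], [X → . L x], [X → .] }  — shift, reduce
  I8: { [L → * x X .] }  — reduce

Conflict in state I0:
  Shift-reduce conflict between [X → .] and [L → . * x X]
So the grammar is NOT LR(0).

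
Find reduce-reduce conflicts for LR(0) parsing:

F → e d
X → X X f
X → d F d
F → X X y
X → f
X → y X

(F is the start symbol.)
Yes — I9: [X → X X f .] vs [X → f .]

A reduce-reduce conflict occurs when an LR(0) state has two complete items [A → α .] and [B → β .] — both call for a reduction, and with no lookahead the parser cannot choose between them.

Augment with F' → F and build the canonical LR(0) collection (I0 = CLOSURE({[F' → . F]}), then GOTO on every symbol after a dot until no new states appear). It has 15 states:
  I0: { [F → . X X y], [F → . e d], [F' → . F], [X → . X X f], [X → . d F d], [X → . f], [X → . y X] }  — shift
  I1: { [F' → F .] }  — accept
  I2: { [F → X . X y], [X → . X X f], [X → . d F d], [X → . f], [X → . y X], [X → X . X f] }  — shift
  I3: { [F → . X X y], [F → . e d], [X → . X X f], [X → . d F d], [X → . f], [X → . y X], [X → d . F d] }  — shift
  I4: { [F → e . d] }  — shift
  I5: { [X → f .] }  — reduce
  I6: { [X → . X X f], [X → . d F d], [X → . f], [X → . y X], [X → y . X] }  — shift
  I7: { [X → . X X f], [X → . d F d], [X → . f], [X → . y X], [X → X . X f], [X → y X .] }  — shift, reduce
  I8: { [X → . X X f], [X → . d F d], [X → . f], [X → . y X], [X → X . X f], [X → X X . f] }  — shift
  I9: { [X → X X f .], [X → f .] }  — 2 reduces
  I10: { [F → e d .] }  — reduce
  I11: { [X → d F . d] }  — shift
  I12: { [X → d F d .] }  — reduce
  I13: { [F → X X . y], [X → . X X f], [X → . d F d], [X → . f], [X → . y X], [X → X . X f], [X → X X . f] }  — shift
  I14: { [F → X X y .], [X → . X X f], [X → . d F d], [X → . f], [X → . y X], [X → y . X] }  — shift, reduce

I9 contains complete items [X → X X f .], [X → f .] — reduce-reduce conflict.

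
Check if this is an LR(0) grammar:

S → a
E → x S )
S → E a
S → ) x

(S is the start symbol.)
Yes, the grammar is LR(0)

A grammar is LR(0) if no state in the canonical LR(0) collection has:
  - both a shift item (dot before a terminal) and a complete item (shift-reduce conflict), or
  - two or more complete items (reduce-reduce conflict; the accept item [S' → S .] counts as a complete item here).

Augment with S' → S and build the canonical LR(0) collection (I0 = CLOSURE({[S' → . S]}), then GOTO on every symbol after a dot until no new states appear). It has 10 states:
  I0: { [E → . x S )], [S → . ) x], [S → . E a], [S → . a], [S' → . S] }  — shift
  I1: { [S → ) . x] }  — shift
  I2: { [S → E . a] }  — shift
  I3: { [S' → S .] }  — accept
  I4: { [S → a .] }  — reduce
  I5: { [E → . x S )], [E → x . S )], [S → . ) x], [S → . E a], [S → . a] }  — shift
  I6: { [E → x S . )] }  — shift
  I7: { [E → x S ) .] }  — reduce
  I8: { [S → E a .] }  — reduce
  I9: { [S → ) x .] }  — reduce

Every state is either a pure shift/goto state or contains exactly one complete item and nothing to shift — no conflicts. The grammar is LR(0).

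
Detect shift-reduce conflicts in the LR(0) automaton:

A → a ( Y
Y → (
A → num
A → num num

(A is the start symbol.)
Yes — I3: [A → num .] vs [A → num . num]

Augment with A' → A and build the canonical LR(0) collection (I0 = CLOSURE({[A' → . A]}), then GOTO on every symbol after a dot until no new states appear). It has 8 states:
  I0: { [A → . a ( Y], [A → . num num], [A → . num], [A' → . A] }  — shift
  I1: { [A' → A .] }  — accept
  I2: { [A → a . ( Y] }  — shift
  I3: { [A → num . num], [A → num .] }  — shift, reduce
  I4: { [A → num num .] }  — reduce
  I5: { [A → a ( . Y], [Y → . (] }  — shift
  I6: { [Y → ( .] }  — reduce
  I7: { [A → a ( Y .] }  — reduce

I3 contains reduce item [A → num .] and shift item [A → num . num] — shift-reduce conflict.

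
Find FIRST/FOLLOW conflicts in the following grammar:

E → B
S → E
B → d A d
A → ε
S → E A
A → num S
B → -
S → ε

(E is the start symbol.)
Yes. S → E with FOLLOW(S) on { 'd' }; S → E A with FOLLOW(S) on { 'd' }

A FIRST/FOLLOW conflict occurs when a non-terminal N has a nullable alternative N → β (β ⇒* ε) and another alternative N → α with FIRST(α) ∩ FOLLOW(N) ≠ ∅: on such a lookahead the parser cannot decide between expanding α and letting N vanish via β.

Nullable non-terminals: A, S.
FIRST sets used below: FIRST(E) = { '-', 'd' }

A: nullable alternative(s) A → ε; FOLLOW(A) = { 'd' }
  A → ε: FIRST \ {ε} = { } — this is the only nullable alternative, skip
  A → num S: FIRST \ {ε} = { 'num' } — disjoint from FOLLOW(A)

S: nullable alternative(s) S → ε; FOLLOW(S) = { 'd' }
  S → E: FIRST \ {ε} = { '-', 'd' } — overlaps FOLLOW(S) on { 'd' }: CONFLICT
  S → E A: FIRST \ {ε} = { '-', 'd' } — overlaps FOLLOW(S) on { 'd' }: CONFLICT
  S → ε: FIRST \ {ε} = { } — this is the only nullable alternative, skip

B, E have no nullable alternative, so no FIRST/FOLLOW check is needed there.

So the grammar has 2 FIRST/FOLLOW conflicts (marked CONFLICT above).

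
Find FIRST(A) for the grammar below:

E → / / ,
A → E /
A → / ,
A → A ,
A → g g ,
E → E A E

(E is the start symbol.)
To compute FIRST(A), examine every production with A on the left-hand side, reading each right-hand side left to right until a non-nullable symbol is reached.

FIRST sets of the other non-terminals involved (by the same procedure, iterated to a fixed point):
  FIRST(E) = { '/' }

From A → E /:
  - E is a non-terminal: add FIRST(E) \ {ε} = { '/' }
    E is not nullable, so stop
From A → / ,:
  - '/' is a terminal: add '/' and stop
From A → A ,:
  - A is the symbol being defined: contributes nothing new
    A is not nullable, so stop
From A → g g ,:
  - g is a terminal: add 'g' and stop

Collecting: FIRST(A) = { '/', 'g' }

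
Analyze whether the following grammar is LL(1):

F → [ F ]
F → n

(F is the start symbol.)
Yes, the grammar is LL(1).

A grammar is LL(1) if for each non-terminal N with multiple productions, the predict sets of those productions are pairwise disjoint, where PREDICT(N → α) = (FIRST(α) \ {ε}) ∪ (FOLLOW(N) if α ⇒* ε).

For F:
  PREDICT(F → '[' F ']') = { '[' }
  PREDICT(F → n) = { 'n' }

All predict sets are disjoint. The grammar IS LL(1).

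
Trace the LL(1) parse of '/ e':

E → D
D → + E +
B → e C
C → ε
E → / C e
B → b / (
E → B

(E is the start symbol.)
LL(1) parsing maintains a stack (initially the start symbol over $) and the input. At each step: if the stack top is a terminal, match it against the current input token; if it is a non-terminal N, replace it with the RHS of M[N, lookahead] (the unique production whose predict set contains the lookahead).

Stack is shown with the top on the left.

Stack    Input  Action
----------------------
E $      / e $  output E → / C e
/ C e $  / e $  match '/'
C e $    e $    output C → ε
e $      e $    match 'e'
$        $      accept

The string is accepted.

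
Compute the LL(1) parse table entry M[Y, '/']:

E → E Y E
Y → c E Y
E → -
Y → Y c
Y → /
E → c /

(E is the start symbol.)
Y → Y c, Y → /

To find M[Y, '/'], we find productions for Y where '/' is in the predict set (PREDICT(N → α) = (FIRST(α) \ {ε}) ∪ (FOLLOW(N) if α ⇒* ε)).

Relevant sets:
  FIRST(Y) = { '/', 'c' }

Y → c E Y: PREDICT = { 'c' }
Y → Y c: PREDICT = { '/', 'c' }
  '/' is in predict set, so this production goes in M[Y, '/']
Y → /: PREDICT = { '/' }
  '/' is in predict set, so this production goes in M[Y, '/']

M[Y, '/'] = Y → Y c, Y → /  (a multiply-defined cell — the grammar is not LL(1))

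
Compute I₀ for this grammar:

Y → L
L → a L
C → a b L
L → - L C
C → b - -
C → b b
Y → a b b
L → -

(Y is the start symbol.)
First, augment the grammar with Y' → Y
I₀ = CLOSURE({ [Y' → . Y] }):
  [Y' → . Y] has the dot before Y: add [Y → . L], [Y → . a b b]
  [Y → . L] has the dot before L: add [L → . a L], [L → . - L C], [L → . -]
No further items can be added.

I₀ = { [L → . - L C], [L → . -], [L → . a L], [Y → . L], [Y → . a b b], [Y' → . Y] }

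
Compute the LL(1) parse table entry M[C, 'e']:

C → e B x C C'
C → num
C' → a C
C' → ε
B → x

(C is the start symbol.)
To find M[C, 'e'], we find productions for C where 'e' is in the predict set (PREDICT(N → α) = (FIRST(α) \ {ε}) ∪ (FOLLOW(N) if α ⇒* ε)).

C → e B x C C': PREDICT = { 'e' }
  'e' is in predict set, so this production goes in M[C, 'e']
C → num: PREDICT = { 'num' }

M[C, 'e'] = C → e B x C C'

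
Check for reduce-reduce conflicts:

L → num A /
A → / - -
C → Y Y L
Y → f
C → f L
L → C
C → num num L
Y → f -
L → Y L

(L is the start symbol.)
Yes — I17: [C → Y Y L .] vs [L → Y L .]

A reduce-reduce conflict occurs when an LR(0) state has two complete items [A → α .] and [B → β .] — both call for a reduction, and with no lookahead the parser cannot choose between them.

Augment with L' → L and build the canonical LR(0) collection (I0 = CLOSURE({[L' → . L]}), then GOTO on every symbol after a dot until no new states appear). It has 18 states:
  I0: { [C → . Y Y L], [C → . f L], [C → . num num L], [L → . C], [L → . Y L], [L → . num A /], [L' → . L], [Y → . f -], [Y → . f] }  — shift
  I1: { [L → C .] }  — reduce
  I2: { [L' → L .] }  — accept
  I3: { [C → . Y Y L], [C → . f L], [C → . num num L], [C → Y . Y L], [L → . C], [L → . Y L], [L → . num A /], [L → Y . L], [Y → . f -], [Y → . f] }  — shift
  I4: { [C → . Y Y L], [C → . f L], [C → . num num L], [C → f . L], [L → . C], [L → . Y L], [L → . num A /], [Y → . f -], [Y → . f], [Y → f . -], [Y → f .] }  — shift, reduce
  I5: { [A → . / - -], [C → num . num L], [L → num . A /] }  — shift
  I6: { [A → / . - -] }  — shift
  I7: { [L → num A . /] }  — shift
  I8: { [C → . Y Y L], [C → . f L], [C → . num num L], [C → num num . L], [L → . C], [L → . Y L], [L → . num A /], [Y → . f -], [Y → . f] }  — shift
  I9: { [C → num num L .] }  — reduce
  I10: { [L → num A / .] }  — reduce
  I11: { [A → / - . -] }  — shift
  I12: { [A → / - - .] }  — reduce
  I13: { [Y → f - .] }  — reduce
  I14: { [C → f L .] }  — reduce
  I15: { [L → Y L .] }  — reduce
  I16: { [C → . Y Y L], [C → . f L], [C → . num num L], [C → Y . Y L], [C → Y Y . L], [L → . C], [L → . Y L], [L → . num A /], [L → Y . L], [Y → . f -], [Y → . f] }  — shift
  I17: { [C → Y Y L .], [L → Y L .] }  — 2 reduces

I17 contains complete items [C → Y Y L .], [L → Y L .] — reduce-reduce conflict.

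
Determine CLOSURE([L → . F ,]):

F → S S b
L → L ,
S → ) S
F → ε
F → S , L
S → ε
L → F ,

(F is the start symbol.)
To compute CLOSURE, for each item [A → α.Bβ] where B is a non-terminal, add [B → .γ] for all productions B → γ; repeat for the newly added items until nothing changes.

Start with: [L → . F ,]
  [L → . F ,] has the dot before F: add [F → . S S b], [F → .], [F → . S , L]
  [F → . S S b] has the dot before S: add [S → . ) S], [S → .]
No further items can be added.

CLOSURE = { [F → . S , L], [F → . S S b], [F → .], [L → . F ,], [S → . ) S], [S → .] }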